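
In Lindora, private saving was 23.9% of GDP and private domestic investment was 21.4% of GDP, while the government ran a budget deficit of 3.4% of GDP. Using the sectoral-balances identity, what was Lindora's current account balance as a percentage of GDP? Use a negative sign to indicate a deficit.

-0.9

By the sectoral-balances identity, CA = (S_private - I) + (T - G).
Private balance = 23.9 - 21.4 = 2.5
Government balance (T - G) = -3.4
CA = 2.5 + (-3.4) = -0.9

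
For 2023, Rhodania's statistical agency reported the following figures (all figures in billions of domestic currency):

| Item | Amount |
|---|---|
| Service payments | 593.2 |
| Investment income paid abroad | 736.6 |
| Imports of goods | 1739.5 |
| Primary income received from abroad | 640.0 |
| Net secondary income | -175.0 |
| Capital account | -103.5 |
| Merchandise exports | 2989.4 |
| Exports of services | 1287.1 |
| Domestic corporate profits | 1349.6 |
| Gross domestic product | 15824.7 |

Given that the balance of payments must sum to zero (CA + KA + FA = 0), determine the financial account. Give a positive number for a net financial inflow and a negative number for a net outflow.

Goods balance = 2989.4 - 1739.5 = 1249.9
Services balance = 1287.1 - 593.2 = 693.9
Trade balance (goods + services) = 1249.9 + 693.9 = 1943.8
Net primary income = 640.0 - 736.6 = -96.6
Net secondary income = -175.0
Current account = 1943.8 + (-96.6) + (-175.0) = 1672.2
Financial account = -(1672.2 + (-103.5)) = -1568.7

-1568.7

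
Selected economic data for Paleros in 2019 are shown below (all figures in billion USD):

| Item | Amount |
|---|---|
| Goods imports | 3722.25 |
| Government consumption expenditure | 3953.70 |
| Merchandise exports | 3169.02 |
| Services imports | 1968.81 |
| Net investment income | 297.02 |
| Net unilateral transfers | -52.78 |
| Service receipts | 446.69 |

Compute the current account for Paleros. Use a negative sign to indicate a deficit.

Goods balance = 3169.02 - 3722.25 = -553.23
Services balance = 446.69 - 1968.81 = -1522.12
Trade balance (goods + services) = -553.23 + (-1522.12) = -2075.35
Net primary income = 297.02
Net secondary income = -52.78
Current account = -2075.35 + 297.02 + (-52.78) = -1831.11

-1831.11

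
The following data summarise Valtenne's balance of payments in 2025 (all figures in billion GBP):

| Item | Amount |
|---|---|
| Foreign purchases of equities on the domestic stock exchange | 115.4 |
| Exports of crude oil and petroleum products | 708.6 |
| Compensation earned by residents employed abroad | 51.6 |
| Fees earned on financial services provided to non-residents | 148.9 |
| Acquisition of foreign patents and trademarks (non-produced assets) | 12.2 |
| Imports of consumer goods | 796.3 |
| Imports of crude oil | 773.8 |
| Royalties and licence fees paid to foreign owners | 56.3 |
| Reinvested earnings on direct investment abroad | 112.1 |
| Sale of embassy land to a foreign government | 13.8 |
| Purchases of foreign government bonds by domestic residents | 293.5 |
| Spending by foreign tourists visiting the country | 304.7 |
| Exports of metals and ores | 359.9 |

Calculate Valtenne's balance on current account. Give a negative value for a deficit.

Goods: -796.3 + 359.9 + 708.6 - 773.8 = -501.6
Services: -56.3 + 304.7 + 148.9 = 397.3
Primary income: 112.1 + 51.6 = 163.7
Current account = (-501.6) + 397.3 + 163.7 = 59.4
(Excluded from the current account — financial account: foreign purchases of equities on the domestic stock exchange 115.4, purchases of foreign government bonds by domestic residents 293.5; capital account: acquisition of foreign patents and trademarks (non-produced assets) 12.2, sale of embassy land to a foreign government 13.8.)

59.4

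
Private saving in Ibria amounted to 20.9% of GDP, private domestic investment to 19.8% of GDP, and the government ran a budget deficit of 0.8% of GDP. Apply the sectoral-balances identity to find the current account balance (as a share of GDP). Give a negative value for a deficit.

0.3

By the sectoral-balances identity, CA = (S_private - I) + (T - G).
Private balance = 20.9 - 19.8 = 1.1
Government balance (T - G) = -0.8
CA = 1.1 + (-0.8) = 0.3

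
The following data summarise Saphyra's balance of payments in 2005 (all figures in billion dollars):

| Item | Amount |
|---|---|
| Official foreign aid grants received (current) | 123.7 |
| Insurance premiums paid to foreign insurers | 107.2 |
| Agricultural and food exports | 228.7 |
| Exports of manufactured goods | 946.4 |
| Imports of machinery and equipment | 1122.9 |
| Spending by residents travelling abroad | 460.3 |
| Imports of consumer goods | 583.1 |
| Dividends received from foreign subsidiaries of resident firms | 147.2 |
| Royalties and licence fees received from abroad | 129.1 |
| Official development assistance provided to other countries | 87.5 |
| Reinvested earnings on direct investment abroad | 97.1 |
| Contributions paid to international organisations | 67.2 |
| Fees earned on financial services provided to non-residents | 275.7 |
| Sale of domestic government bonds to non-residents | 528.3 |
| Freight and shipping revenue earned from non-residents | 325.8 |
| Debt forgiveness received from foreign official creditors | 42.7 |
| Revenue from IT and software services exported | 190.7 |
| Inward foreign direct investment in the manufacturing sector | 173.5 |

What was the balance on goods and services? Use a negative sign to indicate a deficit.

Goods: 946.4 - 1122.9 + 228.7 - 583.1 = -530.9
Services: 325.8 + 129.1 - 107.2 + 275.7 + 190.7 - 460.3 = 353.8
Trade balance = -530.9 + 353.8 = -177.1
(Excluded from the trade balance — secondary income: official foreign aid grants received (current) 123.7, official development assistance provided to other countries 87.5, contributions paid to international organisations 67.2; primary income: dividends received from foreign subsidiaries of resident firms 147.2, reinvested earnings on direct investment abroad 97.1; financial account: sale of domestic government bonds to non-residents 528.3, inward foreign direct investment in the manufacturing sector 173.5; capital account: debt forgiveness received from foreign official creditors 42.7.)

-177.1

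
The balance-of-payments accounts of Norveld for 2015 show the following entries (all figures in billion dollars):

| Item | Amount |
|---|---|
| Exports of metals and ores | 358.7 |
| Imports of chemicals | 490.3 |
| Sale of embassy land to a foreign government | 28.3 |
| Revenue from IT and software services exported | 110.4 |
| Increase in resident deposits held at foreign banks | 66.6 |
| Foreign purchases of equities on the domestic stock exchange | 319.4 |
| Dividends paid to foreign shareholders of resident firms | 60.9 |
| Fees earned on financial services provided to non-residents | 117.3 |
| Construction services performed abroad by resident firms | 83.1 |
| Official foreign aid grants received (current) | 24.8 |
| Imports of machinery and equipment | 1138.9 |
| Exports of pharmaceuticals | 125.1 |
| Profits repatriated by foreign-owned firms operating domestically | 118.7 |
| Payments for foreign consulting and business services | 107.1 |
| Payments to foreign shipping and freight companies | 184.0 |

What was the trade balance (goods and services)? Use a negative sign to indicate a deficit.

-1125.7

Goods: -490.3 - 1138.9 + 358.7 + 125.1 = -1145.4
Services: 83.1 + 110.4 - 107.1 + 117.3 - 184.0 = 19.7
Trade balance = -1145.4 + 19.7 = -1125.7
(Excluded from the trade balance — capital account: sale of embassy land to a foreign government 28.3; financial account: increase in resident deposits held at foreign banks 66.6, foreign purchases of equities on the domestic stock exchange 319.4; primary income: dividends paid to foreign shareholders of resident firms 60.9, profits repatriated by foreign-owned firms operating domestically 118.7; secondary income: official foreign aid grants received (current) 24.8.)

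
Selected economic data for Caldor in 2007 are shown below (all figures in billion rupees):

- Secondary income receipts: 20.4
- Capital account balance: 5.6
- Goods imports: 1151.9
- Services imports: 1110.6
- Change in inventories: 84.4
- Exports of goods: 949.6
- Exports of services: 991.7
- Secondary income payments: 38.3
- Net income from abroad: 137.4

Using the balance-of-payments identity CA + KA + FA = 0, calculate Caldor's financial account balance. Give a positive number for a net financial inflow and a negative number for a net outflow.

Goods balance = 949.6 - 1151.9 = -202.3
Services balance = 991.7 - 1110.6 = -118.9
Trade balance (goods + services) = -202.3 + (-118.9) = -321.2
Net primary income = 137.4
Net secondary income = 20.4 - 38.3 = -17.9
Current account = -321.2 + 137.4 + (-17.9) = -201.7
Financial account = -(-201.7 + 5.6) = 196.1

196.1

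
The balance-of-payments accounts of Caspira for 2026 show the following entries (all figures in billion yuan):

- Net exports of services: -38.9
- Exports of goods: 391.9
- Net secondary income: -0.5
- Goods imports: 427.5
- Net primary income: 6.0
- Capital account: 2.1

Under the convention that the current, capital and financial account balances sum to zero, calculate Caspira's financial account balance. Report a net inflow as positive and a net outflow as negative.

Goods balance = 391.9 - 427.5 = -35.6
Services balance = -38.9
Trade balance (goods + services) = -35.6 + (-38.9) = -74.5
Net primary income = 6.0
Net secondary income = -0.5
Current account = -74.5 + 6.0 + (-0.5) = -69.0
Financial account = -(-69.0 + 2.1) = 66.9

66.9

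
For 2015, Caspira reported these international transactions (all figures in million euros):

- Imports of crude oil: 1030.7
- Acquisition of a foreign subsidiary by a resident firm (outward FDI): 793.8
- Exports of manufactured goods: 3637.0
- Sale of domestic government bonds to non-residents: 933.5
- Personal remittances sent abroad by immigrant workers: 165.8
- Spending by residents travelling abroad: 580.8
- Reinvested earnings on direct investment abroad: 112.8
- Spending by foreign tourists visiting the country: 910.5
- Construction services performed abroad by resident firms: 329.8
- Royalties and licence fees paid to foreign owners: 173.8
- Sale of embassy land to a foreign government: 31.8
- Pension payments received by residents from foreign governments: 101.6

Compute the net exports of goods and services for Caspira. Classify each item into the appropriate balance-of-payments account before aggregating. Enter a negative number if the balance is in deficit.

Goods: 3637.0 - 1030.7 = 2606.3
Services: -580.8 + 329.8 - 173.8 + 910.5 = 485.7
Trade balance = 2606.3 + 485.7 = 3092.0
(Excluded from the trade balance — financial account: acquisition of a foreign subsidiary by a resident firm (outward FDI) 793.8, sale of domestic government bonds to non-residents 933.5; secondary income: personal remittances sent abroad by immigrant workers 165.8, pension payments received by residents from foreign governments 101.6; primary income: reinvested earnings on direct investment abroad 112.8; capital account: sale of embassy land to a foreign government 31.8.)

3092.0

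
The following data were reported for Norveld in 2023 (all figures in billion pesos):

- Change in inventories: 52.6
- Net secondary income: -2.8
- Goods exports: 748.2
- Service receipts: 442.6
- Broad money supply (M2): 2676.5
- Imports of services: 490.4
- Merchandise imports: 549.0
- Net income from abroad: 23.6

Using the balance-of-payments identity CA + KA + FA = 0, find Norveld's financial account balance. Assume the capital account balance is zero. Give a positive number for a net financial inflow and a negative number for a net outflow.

-172.2

Goods balance = 748.2 - 549.0 = 199.2
Services balance = 442.6 - 490.4 = -47.8
Trade balance (goods + services) = 199.2 + (-47.8) = 151.4
Net primary income = 23.6
Net secondary income = -2.8
Current account = 151.4 + 23.6 + (-2.8) = 172.2
Financial account = -(172.2) = -172.2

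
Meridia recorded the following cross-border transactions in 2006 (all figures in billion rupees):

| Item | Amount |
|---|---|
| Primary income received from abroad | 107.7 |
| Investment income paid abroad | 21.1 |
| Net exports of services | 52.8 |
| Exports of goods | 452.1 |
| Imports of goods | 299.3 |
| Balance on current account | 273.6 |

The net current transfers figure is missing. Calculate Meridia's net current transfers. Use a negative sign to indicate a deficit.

-18.6

Current account = goods balance + services balance + net primary income + net secondary income
Sum of the known components = 292.2
Net current transfers = CA - (known components) = 273.6 - 292.2 = -18.6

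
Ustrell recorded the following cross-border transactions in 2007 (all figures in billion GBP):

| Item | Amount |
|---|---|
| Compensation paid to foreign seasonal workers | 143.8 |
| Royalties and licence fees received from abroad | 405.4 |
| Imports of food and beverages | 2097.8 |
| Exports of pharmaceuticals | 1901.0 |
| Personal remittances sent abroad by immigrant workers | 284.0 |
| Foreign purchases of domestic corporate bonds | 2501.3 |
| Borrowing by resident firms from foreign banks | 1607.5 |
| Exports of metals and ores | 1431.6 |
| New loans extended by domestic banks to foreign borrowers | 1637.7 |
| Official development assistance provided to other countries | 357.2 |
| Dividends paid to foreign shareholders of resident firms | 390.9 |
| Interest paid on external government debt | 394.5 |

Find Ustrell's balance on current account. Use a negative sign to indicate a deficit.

69.8

Goods: -2097.8 + 1901.0 + 1431.6 = 1234.8
Services: 405.4
Primary income: -390.9 - 143.8 - 394.5 = -929.2
Secondary income: -284.0 - 357.2 = -641.2
Current account = 1234.8 + 405.4 + (-929.2) + (-641.2) = 69.8
(Excluded from the current account — financial account: foreign purchases of domestic corporate bonds 2501.3, borrowing by resident firms from foreign banks 1607.5, new loans extended by domestic banks to foreign borrowers 1637.7.)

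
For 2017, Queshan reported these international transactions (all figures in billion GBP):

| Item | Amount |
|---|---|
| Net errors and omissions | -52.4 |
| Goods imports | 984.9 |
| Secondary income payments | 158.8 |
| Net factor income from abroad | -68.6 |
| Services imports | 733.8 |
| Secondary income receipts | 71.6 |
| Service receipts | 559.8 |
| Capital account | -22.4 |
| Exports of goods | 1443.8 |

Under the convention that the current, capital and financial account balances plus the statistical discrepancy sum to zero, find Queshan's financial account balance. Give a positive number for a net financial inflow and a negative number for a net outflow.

-54.3

Goods balance = 1443.8 - 984.9 = 458.9
Services balance = 559.8 - 733.8 = -174.0
Trade balance (goods + services) = 458.9 + (-174.0) = 284.9
Net primary income = -68.6
Net secondary income = 71.6 - 158.8 = -87.2
Current account = 284.9 + (-68.6) + (-87.2) = 129.1
Financial account = -(129.1 + (-22.4) + (-52.4)) = -54.3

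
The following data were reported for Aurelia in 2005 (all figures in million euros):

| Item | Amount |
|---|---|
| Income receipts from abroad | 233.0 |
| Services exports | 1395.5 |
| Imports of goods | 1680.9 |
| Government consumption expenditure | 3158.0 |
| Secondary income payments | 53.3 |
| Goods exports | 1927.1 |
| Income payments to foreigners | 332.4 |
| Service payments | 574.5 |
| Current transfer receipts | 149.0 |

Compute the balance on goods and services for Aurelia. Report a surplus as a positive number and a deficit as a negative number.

Goods balance = 1927.1 - 1680.9 = 246.2
Services balance = 1395.5 - 574.5 = 821.0
Trade balance (goods + services) = 246.2 + 821.0 = 1067.2

1067.2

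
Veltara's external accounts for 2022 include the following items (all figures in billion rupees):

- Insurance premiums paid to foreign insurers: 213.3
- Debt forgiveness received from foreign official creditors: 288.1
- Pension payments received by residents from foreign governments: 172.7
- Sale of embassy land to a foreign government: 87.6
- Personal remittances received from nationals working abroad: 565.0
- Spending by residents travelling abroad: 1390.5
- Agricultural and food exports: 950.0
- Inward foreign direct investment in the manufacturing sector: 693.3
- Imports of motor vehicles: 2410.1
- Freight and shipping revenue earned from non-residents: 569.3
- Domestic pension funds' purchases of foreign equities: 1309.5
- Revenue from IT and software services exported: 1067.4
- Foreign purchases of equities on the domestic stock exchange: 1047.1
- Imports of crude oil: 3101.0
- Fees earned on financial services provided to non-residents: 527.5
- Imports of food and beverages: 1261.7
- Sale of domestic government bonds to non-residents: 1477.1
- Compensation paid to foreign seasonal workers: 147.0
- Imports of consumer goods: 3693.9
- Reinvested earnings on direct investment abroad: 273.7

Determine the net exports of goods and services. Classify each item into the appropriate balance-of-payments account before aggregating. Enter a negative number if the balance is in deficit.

-8956.3

Goods: -3101.0 - 3693.9 - 1261.7 - 2410.1 + 950.0 = -9516.7
Services: 569.3 - 1390.5 + 1067.4 - 213.3 + 527.5 = 560.4
Trade balance = -9516.7 + 560.4 = -8956.3
(Excluded from the trade balance — capital account: debt forgiveness received from foreign official creditors 288.1, sale of embassy land to a foreign government 87.6; secondary income: pension payments received by residents from foreign governments 172.7, personal remittances received from nationals working abroad 565.0; financial account: inward foreign direct investment in the manufacturing sector 693.3, domestic pension funds' purchases of foreign equities 1309.5, foreign purchases of equities on the domestic stock exchange 1047.1, sale of domestic government bonds to non-residents 1477.1; primary income: compensation paid to foreign seasonal workers 147.0, reinvested earnings on direct investment abroad 273.7.)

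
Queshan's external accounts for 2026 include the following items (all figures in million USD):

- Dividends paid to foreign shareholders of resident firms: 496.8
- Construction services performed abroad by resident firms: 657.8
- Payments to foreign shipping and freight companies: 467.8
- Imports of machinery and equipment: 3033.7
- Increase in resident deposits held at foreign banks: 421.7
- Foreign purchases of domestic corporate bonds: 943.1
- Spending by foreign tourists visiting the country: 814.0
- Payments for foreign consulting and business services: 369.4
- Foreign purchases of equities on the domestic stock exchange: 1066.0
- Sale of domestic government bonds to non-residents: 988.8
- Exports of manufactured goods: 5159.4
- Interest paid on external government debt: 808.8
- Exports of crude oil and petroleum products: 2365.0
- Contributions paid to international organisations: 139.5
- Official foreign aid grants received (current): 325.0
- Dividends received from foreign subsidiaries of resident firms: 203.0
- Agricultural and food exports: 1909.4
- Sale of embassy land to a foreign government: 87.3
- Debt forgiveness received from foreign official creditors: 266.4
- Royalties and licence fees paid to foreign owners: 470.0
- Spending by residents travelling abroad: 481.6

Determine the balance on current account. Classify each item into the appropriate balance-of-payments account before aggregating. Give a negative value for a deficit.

Goods: 5159.4 + 2365.0 + 1909.4 - 3033.7 = 6400.1
Services: 814.0 - 369.4 - 470.0 - 467.8 - 481.6 + 657.8 = -317.0
Primary income: -496.8 - 808.8 + 203.0 = -1102.6
Secondary income: 325.0 - 139.5 = 185.5
Current account = 6400.1 + (-317.0) + (-1102.6) + 185.5 = 5166.0
(Excluded from the current account — financial account: increase in resident deposits held at foreign banks 421.7, foreign purchases of domestic corporate bonds 943.1, foreign purchases of equities on the domestic stock exchange 1066.0, sale of domestic government bonds to non-residents 988.8; capital account: sale of embassy land to a foreign government 87.3, debt forgiveness received from foreign official creditors 266.4.)

5166.0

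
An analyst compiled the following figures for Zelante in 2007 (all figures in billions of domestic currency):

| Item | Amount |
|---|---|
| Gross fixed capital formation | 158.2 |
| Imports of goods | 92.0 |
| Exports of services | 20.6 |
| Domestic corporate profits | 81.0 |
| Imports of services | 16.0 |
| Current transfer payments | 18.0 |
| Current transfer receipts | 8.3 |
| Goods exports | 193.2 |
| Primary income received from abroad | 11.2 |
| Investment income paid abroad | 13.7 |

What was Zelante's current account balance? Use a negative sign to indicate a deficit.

93.6

Goods balance = 193.2 - 92.0 = 101.2
Services balance = 20.6 - 16.0 = 4.6
Trade balance (goods + services) = 101.2 + 4.6 = 105.8
Net primary income = 11.2 - 13.7 = -2.5
Net secondary income = 8.3 - 18.0 = -9.7
Current account = 105.8 + (-2.5) + (-9.7) = 93.6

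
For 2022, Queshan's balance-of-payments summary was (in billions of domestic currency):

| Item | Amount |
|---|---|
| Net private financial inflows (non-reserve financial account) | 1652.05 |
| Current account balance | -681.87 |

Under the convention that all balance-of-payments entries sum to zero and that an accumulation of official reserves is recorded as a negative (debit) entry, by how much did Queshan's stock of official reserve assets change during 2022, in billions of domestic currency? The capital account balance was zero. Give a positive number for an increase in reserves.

Official reserve transactions balance = -((-681.87) + 1652.05) = -970.18
An accumulation of reserves is recorded as a debit (negative entry), so the change in the stock of reserves is the negative of that balance.
Change in official reserves = -(-970.18) = 970.18

970.18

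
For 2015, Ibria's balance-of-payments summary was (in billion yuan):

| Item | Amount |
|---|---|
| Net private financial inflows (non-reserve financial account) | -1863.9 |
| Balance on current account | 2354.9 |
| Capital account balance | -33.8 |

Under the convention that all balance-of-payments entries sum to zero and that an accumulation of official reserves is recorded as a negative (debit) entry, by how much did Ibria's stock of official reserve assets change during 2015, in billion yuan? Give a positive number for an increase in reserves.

Official reserve transactions balance = -(2354.9 + (-33.8) + (-1863.9)) = -457.2
An accumulation of reserves is recorded as a debit (negative entry), so the change in the stock of reserves is the negative of that balance.
Change in official reserves = -(-457.2) = 457.2

457.2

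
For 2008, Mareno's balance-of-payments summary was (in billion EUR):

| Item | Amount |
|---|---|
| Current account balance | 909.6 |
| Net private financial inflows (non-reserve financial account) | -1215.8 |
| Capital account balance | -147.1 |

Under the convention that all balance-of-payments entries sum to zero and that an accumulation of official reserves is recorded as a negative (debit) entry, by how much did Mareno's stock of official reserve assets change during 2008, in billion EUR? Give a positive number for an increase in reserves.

Official reserve transactions balance = -(909.6 + (-147.1) + (-1215.8)) = 453.3
An accumulation of reserves is recorded as a debit (negative entry), so the change in the stock of reserves is the negative of that balance.
Change in official reserves = -(453.3) = -453.3

-453.3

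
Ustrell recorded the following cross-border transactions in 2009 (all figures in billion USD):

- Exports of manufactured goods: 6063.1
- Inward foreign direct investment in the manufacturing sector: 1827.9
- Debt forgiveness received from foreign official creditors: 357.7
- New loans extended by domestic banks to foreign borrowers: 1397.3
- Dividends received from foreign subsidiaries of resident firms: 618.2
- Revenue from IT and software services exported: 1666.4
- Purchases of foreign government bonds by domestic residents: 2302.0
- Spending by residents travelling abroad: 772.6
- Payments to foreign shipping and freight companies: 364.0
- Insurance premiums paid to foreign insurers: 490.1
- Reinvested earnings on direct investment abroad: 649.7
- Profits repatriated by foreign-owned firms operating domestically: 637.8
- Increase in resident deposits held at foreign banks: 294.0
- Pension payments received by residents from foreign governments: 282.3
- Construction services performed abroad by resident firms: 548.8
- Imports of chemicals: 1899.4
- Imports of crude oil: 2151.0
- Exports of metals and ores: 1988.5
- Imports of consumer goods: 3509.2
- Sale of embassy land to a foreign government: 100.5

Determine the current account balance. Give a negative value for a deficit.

1992.9

Goods: -3509.2 + 6063.1 - 1899.4 + 1988.5 - 2151.0 = 492.0
Services: -364.0 + 548.8 + 1666.4 - 490.1 - 772.6 = 588.5
Primary income: 649.7 - 637.8 + 618.2 = 630.1
Secondary income: 282.3
Current account = 492.0 + 588.5 + 630.1 + 282.3 = 1992.9
(Excluded from the current account — financial account: inward foreign direct investment in the manufacturing sector 1827.9, new loans extended by domestic banks to foreign borrowers 1397.3, purchases of foreign government bonds by domestic residents 2302.0, increase in resident deposits held at foreign banks 294.0; capital account: debt forgiveness received from foreign official creditors 357.7, sale of embassy land to a foreign government 100.5.)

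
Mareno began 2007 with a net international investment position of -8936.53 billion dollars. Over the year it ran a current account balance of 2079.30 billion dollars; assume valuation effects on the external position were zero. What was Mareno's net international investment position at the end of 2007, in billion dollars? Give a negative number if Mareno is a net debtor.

-6857.23

With no valuation effects, change in NIIP = current account = 2079.30
End-of-year NIIP = -8936.53 + 2079.30 = -6857.23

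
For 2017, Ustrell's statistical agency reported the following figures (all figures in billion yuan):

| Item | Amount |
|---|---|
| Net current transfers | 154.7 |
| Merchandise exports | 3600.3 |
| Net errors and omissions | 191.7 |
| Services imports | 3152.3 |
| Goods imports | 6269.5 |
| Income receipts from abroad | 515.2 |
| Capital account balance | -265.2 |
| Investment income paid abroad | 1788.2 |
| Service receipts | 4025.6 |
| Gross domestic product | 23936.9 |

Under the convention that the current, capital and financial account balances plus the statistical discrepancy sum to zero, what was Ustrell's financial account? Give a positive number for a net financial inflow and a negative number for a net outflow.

2987.7

Goods balance = 3600.3 - 6269.5 = -2669.2
Services balance = 4025.6 - 3152.3 = 873.3
Trade balance (goods + services) = -2669.2 + 873.3 = -1795.9
Net primary income = 515.2 - 1788.2 = -1273.0
Net secondary income = 154.7
Current account = -1795.9 + (-1273.0) + 154.7 = -2914.2
Financial account = -(-2914.2 + (-265.2) + 191.7) = 2987.7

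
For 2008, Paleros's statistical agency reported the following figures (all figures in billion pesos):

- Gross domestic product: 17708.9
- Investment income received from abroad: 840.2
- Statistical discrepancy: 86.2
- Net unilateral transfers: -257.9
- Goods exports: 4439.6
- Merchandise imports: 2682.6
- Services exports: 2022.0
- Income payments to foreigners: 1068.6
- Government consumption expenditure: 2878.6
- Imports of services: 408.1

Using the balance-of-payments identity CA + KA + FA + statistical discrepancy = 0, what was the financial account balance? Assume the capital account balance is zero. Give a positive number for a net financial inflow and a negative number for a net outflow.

-2970.8

Goods balance = 4439.6 - 2682.6 = 1757.0
Services balance = 2022.0 - 408.1 = 1613.9
Trade balance (goods + services) = 1757.0 + 1613.9 = 3370.9
Net primary income = 840.2 - 1068.6 = -228.4
Net secondary income = -257.9
Current account = 3370.9 + (-228.4) + (-257.9) = 2884.6
Financial account = -(2884.6 + 86.2) = -2970.8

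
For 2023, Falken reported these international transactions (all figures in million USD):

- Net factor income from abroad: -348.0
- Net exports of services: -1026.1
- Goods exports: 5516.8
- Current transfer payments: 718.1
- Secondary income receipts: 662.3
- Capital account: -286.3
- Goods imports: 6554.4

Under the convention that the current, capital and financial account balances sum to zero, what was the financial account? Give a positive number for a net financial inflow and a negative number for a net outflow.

2753.8

Goods balance = 5516.8 - 6554.4 = -1037.6
Services balance = -1026.1
Trade balance (goods + services) = -1037.6 + (-1026.1) = -2063.7
Net primary income = -348.0
Net secondary income = 662.3 - 718.1 = -55.8
Current account = -2063.7 + (-348.0) + (-55.8) = -2467.5
Financial account = -(-2467.5 + (-286.3)) = 2753.8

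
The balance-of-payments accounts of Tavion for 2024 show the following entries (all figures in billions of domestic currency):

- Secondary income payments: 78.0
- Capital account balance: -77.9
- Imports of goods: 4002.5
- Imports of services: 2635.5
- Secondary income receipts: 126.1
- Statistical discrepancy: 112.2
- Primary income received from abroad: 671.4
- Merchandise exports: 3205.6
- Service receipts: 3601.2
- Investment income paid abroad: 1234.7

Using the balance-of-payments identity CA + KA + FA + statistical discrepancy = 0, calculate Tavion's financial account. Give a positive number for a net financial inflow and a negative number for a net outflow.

312.1

Goods balance = 3205.6 - 4002.5 = -796.9
Services balance = 3601.2 - 2635.5 = 965.7
Trade balance (goods + services) = -796.9 + 965.7 = 168.8
Net primary income = 671.4 - 1234.7 = -563.3
Net secondary income = 126.1 - 78.0 = 48.1
Current account = 168.8 + (-563.3) + 48.1 = -346.4
Financial account = -(-346.4 + (-77.9) + 112.2) = 312.1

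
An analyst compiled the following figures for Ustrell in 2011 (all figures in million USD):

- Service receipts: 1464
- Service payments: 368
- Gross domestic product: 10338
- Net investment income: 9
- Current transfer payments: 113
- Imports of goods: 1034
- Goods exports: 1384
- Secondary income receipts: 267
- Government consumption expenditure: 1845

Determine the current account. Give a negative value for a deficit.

1609

Goods balance = 1384 - 1034 = 350
Services balance = 1464 - 368 = 1096
Trade balance (goods + services) = 350 + 1096 = 1446
Net primary income = 9
Net secondary income = 267 - 113 = 154
Current account = 1446 + 9 + 154 = 1609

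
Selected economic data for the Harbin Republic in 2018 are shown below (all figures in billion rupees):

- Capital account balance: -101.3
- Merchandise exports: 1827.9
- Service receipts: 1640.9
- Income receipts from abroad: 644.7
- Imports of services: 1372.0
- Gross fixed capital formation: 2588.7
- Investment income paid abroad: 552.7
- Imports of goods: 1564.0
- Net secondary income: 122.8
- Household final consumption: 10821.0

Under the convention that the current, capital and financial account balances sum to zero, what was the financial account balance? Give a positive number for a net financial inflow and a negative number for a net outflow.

Goods balance = 1827.9 - 1564.0 = 263.9
Services balance = 1640.9 - 1372.0 = 268.9
Trade balance (goods + services) = 263.9 + 268.9 = 532.8
Net primary income = 644.7 - 552.7 = 92.0
Net secondary income = 122.8
Current account = 532.8 + 92.0 + 122.8 = 747.6
Financial account = -(747.6 + (-101.3)) = -646.3

-646.3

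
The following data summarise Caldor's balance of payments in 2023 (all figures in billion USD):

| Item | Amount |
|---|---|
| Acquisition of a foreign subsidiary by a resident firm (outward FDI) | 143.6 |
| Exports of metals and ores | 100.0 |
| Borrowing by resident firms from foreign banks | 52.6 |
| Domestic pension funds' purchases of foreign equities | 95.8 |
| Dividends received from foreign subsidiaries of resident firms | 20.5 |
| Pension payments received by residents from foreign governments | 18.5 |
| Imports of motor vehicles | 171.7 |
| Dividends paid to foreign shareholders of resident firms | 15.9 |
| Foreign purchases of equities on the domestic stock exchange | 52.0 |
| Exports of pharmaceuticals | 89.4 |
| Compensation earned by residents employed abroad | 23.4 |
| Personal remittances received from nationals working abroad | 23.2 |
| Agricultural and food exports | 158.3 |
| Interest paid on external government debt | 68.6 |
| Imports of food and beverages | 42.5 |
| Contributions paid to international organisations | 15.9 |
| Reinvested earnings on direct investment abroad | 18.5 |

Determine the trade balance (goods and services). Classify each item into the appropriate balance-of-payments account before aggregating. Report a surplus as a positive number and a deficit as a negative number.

133.5

Goods: 158.3 - 42.5 + 89.4 + 100.0 - 171.7 = 133.5
Trade balance = 133.5 + 0.0 = 133.5
(Excluded from the trade balance — financial account: acquisition of a foreign subsidiary by a resident firm (outward FDI) 143.6, borrowing by resident firms from foreign banks 52.6, domestic pension funds' purchases of foreign equities 95.8, foreign purchases of equities on the domestic stock exchange 52.0; primary income: dividends received from foreign subsidiaries of resident firms 20.5, dividends paid to foreign shareholders of resident firms 15.9, compensation earned by residents employed abroad 23.4, interest paid on external government debt 68.6, reinvested earnings on direct investment abroad 18.5; secondary income: pension payments received by residents from foreign governments 18.5, personal remittances received from nationals working abroad 23.2, contributions paid to international organisations 15.9.)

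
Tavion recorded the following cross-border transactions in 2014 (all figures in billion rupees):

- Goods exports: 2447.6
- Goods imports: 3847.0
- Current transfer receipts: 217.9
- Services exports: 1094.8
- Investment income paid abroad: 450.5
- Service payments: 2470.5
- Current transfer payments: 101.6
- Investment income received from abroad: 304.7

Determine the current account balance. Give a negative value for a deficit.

Goods balance = 2447.6 - 3847.0 = -1399.4
Services balance = 1094.8 - 2470.5 = -1375.7
Trade balance (goods + services) = -1399.4 + (-1375.7) = -2775.1
Net primary income = 304.7 - 450.5 = -145.8
Net secondary income = 217.9 - 101.6 = 116.3
Current account = -2775.1 + (-145.8) + 116.3 = -2804.6

-2804.6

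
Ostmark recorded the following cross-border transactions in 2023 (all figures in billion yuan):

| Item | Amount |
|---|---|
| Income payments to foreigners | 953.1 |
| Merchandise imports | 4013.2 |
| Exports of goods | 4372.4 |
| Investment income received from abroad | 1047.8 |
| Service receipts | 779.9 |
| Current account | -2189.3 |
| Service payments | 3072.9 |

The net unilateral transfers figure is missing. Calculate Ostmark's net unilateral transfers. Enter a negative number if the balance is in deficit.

Current account = goods balance + services balance + net primary income + net secondary income
Sum of the known components = -1839.1
Net unilateral transfers = CA - (known components) = -2189.3 - (-1839.1) = -350.2

-350.2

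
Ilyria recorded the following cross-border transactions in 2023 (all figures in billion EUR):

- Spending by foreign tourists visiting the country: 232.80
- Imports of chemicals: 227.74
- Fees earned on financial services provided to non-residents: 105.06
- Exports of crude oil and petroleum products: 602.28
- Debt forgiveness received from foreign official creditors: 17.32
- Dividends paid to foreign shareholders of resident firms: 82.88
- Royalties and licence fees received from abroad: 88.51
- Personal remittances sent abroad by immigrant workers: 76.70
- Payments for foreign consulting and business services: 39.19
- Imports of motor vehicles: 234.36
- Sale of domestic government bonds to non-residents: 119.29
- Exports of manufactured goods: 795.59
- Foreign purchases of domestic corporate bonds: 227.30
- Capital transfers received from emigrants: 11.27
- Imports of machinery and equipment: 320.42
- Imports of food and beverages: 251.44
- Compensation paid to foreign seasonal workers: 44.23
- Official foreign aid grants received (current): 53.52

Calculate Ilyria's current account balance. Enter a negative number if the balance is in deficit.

Goods: 795.59 + 602.28 - 320.42 - 234.36 - 227.74 - 251.44 = 363.91
Services: 232.80 + 105.06 + 88.51 - 39.19 = 387.18
Primary income: -82.88 - 44.23 = -127.11
Secondary income: -76.70 + 53.52 = -23.18
Current account = 363.91 + 387.18 + (-127.11) + (-23.18) = 600.80
(Excluded from the current account — capital account: debt forgiveness received from foreign official creditors 17.32, capital transfers received from emigrants 11.27; financial account: sale of domestic government bonds to non-residents 119.29, foreign purchases of domestic corporate bonds 227.30.)

600.80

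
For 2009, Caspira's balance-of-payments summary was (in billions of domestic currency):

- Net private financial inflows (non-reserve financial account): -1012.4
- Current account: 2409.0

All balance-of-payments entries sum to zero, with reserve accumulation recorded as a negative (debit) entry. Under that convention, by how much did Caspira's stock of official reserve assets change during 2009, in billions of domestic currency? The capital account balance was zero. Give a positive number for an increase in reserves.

1396.6

Official reserve transactions balance = -(2409.0 + (-1012.4)) = -1396.6
An accumulation of reserves is recorded as a debit (negative entry), so the change in the stock of reserves is the negative of that balance.
Change in official reserves = -(-1396.6) = 1396.6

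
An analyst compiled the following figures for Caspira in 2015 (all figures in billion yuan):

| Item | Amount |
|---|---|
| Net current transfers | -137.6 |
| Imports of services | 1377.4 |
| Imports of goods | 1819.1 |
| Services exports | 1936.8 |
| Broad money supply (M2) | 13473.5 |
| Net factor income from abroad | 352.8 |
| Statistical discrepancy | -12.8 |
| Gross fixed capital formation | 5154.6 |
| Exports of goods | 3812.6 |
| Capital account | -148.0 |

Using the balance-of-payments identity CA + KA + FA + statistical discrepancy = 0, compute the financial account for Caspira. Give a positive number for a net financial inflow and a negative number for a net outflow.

-2607.3

Goods balance = 3812.6 - 1819.1 = 1993.5
Services balance = 1936.8 - 1377.4 = 559.4
Trade balance (goods + services) = 1993.5 + 559.4 = 2552.9
Net primary income = 352.8
Net secondary income = -137.6
Current account = 2552.9 + 352.8 + (-137.6) = 2768.1
Financial account = -(2768.1 + (-148.0) + (-12.8)) = -2607.3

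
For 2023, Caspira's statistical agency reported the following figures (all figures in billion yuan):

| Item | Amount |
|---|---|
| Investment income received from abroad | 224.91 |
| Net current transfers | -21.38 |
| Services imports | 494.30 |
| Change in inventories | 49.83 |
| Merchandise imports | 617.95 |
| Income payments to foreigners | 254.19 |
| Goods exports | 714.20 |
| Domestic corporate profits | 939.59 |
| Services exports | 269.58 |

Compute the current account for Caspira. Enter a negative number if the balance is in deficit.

-179.13

Goods balance = 714.20 - 617.95 = 96.25
Services balance = 269.58 - 494.30 = -224.72
Trade balance (goods + services) = 96.25 + (-224.72) = -128.47
Net primary income = 224.91 - 254.19 = -29.28
Net secondary income = -21.38
Current account = -128.47 + (-29.28) + (-21.38) = -179.13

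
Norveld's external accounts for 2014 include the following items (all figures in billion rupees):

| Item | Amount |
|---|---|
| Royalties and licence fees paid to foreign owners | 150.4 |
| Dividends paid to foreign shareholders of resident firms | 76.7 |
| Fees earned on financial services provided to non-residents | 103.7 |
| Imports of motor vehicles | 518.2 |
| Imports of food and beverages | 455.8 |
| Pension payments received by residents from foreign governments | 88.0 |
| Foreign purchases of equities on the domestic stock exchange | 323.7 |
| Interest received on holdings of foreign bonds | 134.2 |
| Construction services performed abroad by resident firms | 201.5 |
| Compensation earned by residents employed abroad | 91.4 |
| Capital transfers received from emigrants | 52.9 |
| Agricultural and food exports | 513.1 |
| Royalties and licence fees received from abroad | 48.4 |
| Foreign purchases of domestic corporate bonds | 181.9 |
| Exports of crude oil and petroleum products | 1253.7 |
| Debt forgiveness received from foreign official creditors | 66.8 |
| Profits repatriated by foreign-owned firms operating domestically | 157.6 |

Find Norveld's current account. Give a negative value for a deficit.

1075.3

Goods: 1253.7 + 513.1 - 455.8 - 518.2 = 792.8
Services: -150.4 + 103.7 + 48.4 + 201.5 = 203.2
Primary income: 91.4 - 76.7 - 157.6 + 134.2 = -8.7
Secondary income: 88.0
Current account = 792.8 + 203.2 + (-8.7) + 88.0 = 1075.3
(Excluded from the current account — financial account: foreign purchases of equities on the domestic stock exchange 323.7, foreign purchases of domestic corporate bonds 181.9; capital account: capital transfers received from emigrants 52.9, debt forgiveness received from foreign official creditors 66.8.)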